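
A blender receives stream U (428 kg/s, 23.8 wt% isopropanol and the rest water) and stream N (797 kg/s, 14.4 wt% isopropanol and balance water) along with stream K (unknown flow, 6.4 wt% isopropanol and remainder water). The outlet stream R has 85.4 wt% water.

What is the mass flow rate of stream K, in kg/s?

Let K be the unknown flow. Total out = 1225 + K.
water balance: 1008.4 + 0.936·K = 0.854·(1225 + K)
(0.936 − 0.854)·K = 0.854×1225 − 1008.4 = 37.782
K = 37.782 / 0.082 = 460.76 kg/s

460.8 kg/s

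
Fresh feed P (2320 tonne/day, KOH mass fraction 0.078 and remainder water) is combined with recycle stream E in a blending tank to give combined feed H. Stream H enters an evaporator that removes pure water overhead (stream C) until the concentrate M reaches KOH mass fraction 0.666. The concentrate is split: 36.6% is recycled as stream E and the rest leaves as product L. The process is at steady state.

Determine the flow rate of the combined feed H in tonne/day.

2477 tonne/day

Overall KOH balance (none leaves overhead): KOH in fresh feed = KOH in product, i.e. 2320×0.078 = (1−0.366)·M·0.666.
M = 180.96/(0.666×0.634) = 428.57 tonne/day.
Recycle E = 0.366×428.57 = 156.86 tonne/day.
Combined feed H = 2320 + 156.86 = 2476.9 tonne/day.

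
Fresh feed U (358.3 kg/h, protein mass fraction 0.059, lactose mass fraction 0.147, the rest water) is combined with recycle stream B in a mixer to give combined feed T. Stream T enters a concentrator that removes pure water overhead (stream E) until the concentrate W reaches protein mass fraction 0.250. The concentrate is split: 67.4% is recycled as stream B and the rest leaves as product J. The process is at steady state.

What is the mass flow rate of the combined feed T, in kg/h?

533.1 kg/h

Overall protein balance (none leaves overhead): protein in fresh feed = protein in product, i.e. 358.3×0.059 = (1−0.674)·W·0.250.
W = 21.14/(0.250×0.326) = 259.38 kg/h.
Recycle B = 0.674×259.38 = 174.82 kg/h.
Combined feed T = 358.3 + 174.82 = 533.12 kg/h.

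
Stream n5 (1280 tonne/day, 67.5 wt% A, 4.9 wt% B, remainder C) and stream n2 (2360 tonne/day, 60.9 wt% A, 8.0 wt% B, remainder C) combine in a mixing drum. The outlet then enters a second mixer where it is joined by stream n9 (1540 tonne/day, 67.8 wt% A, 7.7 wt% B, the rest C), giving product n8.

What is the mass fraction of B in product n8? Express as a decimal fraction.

0.071

Overall, product flow = 5180 tonne/day.
B in = 1280×0.049 + 2360×0.080 + 1540×0.077 = 370.1 tonne/day.
B fraction in n8 = 0.071.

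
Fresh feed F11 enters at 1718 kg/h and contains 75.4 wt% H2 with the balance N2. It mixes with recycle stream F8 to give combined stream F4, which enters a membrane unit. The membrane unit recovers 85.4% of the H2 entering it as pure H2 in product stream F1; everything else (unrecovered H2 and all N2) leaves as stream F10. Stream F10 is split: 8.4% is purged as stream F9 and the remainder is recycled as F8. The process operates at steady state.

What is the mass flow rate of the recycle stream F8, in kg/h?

N2 enters only via F11 and leaves only via the purge: 1718×0.246 = 0.084×(N2 in F10), and the membrane unit passes all N2, so N2 in F4 = N2 in F10 = 5031.3 kg/h.
H2 in F4: m_A = 1718×0.754 + (1−0.084)·(1−0.854)·m_A, so m_A = 1295.4/0.8663 = 1495.4 kg/h.
F10 = (1−0.854)×1495.4 + 5031.3 = 5249.6 kg/h.
Recycle F8 = (1−0.084)×5249.6 = 4808.6 kg/h.

4809 kg/h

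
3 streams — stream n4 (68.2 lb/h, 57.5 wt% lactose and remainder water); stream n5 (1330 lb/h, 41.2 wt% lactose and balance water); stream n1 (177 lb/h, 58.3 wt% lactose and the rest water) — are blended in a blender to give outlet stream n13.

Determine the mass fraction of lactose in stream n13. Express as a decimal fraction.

Total flow out = 68.2 + 1330 + 177 = 1575.2 lb/h.
lactose in = 68.2×0.575 + 1330×0.412 + 177×0.583 = 690.37 lb/h.
lactose mass fraction in n13 = 690.37/1575.2 = 0.438.

0.438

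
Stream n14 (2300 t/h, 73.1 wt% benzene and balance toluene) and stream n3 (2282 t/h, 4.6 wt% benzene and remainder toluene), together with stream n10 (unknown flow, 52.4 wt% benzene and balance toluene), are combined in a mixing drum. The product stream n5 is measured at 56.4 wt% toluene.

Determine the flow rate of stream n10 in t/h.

2403 t/h

Let n10 be the unknown flow. Total out = 4582 + n10.
toluene balance: 2795.7 + 0.476·n10 = 0.564·(4582 + n10)
(0.476 − 0.564)·n10 = 0.564×4582 − 2795.7 = -211.48
n10 = -211.48 / -0.088 = 2403.2 t/h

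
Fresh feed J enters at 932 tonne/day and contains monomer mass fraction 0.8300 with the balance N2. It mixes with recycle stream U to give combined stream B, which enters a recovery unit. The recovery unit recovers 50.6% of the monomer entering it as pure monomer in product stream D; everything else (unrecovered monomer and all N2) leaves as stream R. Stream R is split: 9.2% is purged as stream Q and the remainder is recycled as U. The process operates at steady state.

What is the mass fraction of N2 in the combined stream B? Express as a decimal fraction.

0.5511

N2 enters only via J and leaves only via the purge: 932×0.170 = 0.092×(N2 in R), and the recovery unit passes all N2, so N2 in B = N2 in R = 1722.2 tonne/day.
monomer in B: m_A = 932×0.830 + (1−0.092)·(1−0.506)·m_A, so m_A = 773.56/0.5514 = 1402.8 tonne/day.
B = 1402.8 + 1722.2 = 3125 tonne/day.
N2 fraction in B = 1722.2/3125 = 0.5511.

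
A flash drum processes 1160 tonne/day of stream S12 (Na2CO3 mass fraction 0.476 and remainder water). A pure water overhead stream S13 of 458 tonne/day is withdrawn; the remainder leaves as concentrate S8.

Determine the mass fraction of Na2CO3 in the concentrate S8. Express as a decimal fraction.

0.787

Na2CO3 is not removed: 1160×0.476 = 552.16 tonne/day of Na2CO3 enters S8.
Concentrate = 1160 − 458 = 702 tonne/day.
Mass fraction = 552.16/702 = 0.787.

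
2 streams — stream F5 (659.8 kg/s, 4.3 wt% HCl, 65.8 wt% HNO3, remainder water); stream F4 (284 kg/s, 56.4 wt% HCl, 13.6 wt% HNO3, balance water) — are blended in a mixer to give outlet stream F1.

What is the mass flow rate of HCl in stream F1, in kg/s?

188.5 kg/s

HCl out = HCl in = 659.8×0.043 + 284×0.564 = 188.55 kg/s.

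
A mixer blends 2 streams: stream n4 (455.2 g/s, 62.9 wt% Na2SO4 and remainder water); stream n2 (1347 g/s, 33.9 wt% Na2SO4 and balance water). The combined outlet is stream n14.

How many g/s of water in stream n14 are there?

water out = water in = 455.2×0.371 + 1347×0.661 = 1059.2 g/s.

1059 g/s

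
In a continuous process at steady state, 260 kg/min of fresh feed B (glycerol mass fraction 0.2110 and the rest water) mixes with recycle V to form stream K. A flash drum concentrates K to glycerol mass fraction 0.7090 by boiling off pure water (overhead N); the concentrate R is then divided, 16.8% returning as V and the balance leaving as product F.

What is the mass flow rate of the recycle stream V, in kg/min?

Overall glycerol balance (none leaves overhead): glycerol in fresh feed = glycerol in product, i.e. 260×0.211 = (1−0.168)·R·0.709.
R = 54.86/(0.709×0.832) = 93.001 kg/min.
Recycle V = 0.168×93.001 = 15.624 kg/min.

15.62 kg/min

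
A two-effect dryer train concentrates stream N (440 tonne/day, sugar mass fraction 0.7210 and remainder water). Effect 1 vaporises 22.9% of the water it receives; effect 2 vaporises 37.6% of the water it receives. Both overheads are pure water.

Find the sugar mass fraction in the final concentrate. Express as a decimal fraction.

0.8431

water in feed = 440×0.279 = 122.76 tonne/day.
After stage 1: water left = (1−0.229)×122.76 = 94.648; stream total = 411.89 tonne/day.
After stage 2: water left = (1−0.376)×94.648 = 59.06; final concentrate = 376.3 tonne/day.
sugar fraction = 317.24/376.3 = 0.8431.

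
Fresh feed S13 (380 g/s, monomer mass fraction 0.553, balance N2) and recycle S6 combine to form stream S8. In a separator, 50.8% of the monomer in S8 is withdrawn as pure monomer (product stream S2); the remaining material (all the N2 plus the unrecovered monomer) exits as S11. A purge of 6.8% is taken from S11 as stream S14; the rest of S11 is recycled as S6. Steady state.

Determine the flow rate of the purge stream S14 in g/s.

N2 enters only via S13 and leaves only via the purge: 380×0.447 = 0.068×(N2 in S11), and the separator passes all N2, so N2 in S8 = N2 in S11 = 2497.9 g/s.
monomer in S8: m_A = 380×0.553 + (1−0.068)·(1−0.508)·m_A, so m_A = 210.14/0.5415 = 388.1 g/s.
S11 = (1−0.508)×388.1 + 2497.9 = 2688.9 g/s.
Purge S14 = 0.068×2688.9 = 182.84 g/s.

182.8 g/s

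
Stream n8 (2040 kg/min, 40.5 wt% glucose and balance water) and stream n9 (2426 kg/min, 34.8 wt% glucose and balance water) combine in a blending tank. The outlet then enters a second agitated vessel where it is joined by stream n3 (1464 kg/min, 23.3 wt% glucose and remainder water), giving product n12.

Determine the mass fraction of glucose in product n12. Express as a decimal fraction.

0.3392

Overall, product flow = 5930 kg/min.
glucose in = 2040×0.405 + 2426×0.348 + 1464×0.233 = 2011.6 kg/min.
glucose fraction in n12 = 0.3392.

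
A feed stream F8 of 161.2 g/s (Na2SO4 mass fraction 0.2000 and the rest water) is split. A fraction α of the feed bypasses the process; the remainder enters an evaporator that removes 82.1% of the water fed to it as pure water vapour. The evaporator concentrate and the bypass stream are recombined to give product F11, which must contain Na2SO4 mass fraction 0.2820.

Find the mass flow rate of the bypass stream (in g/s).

All 161.2×0.200 = 32.24 g/s of Na2SO4 reaches F11, so F11 = 32.24/0.282 = 114.33 g/s and vapour = 46.874 g/s.
The evaporator receives (1−α)·161.2 of feed at 0.800 water and removes 0.821 of that water:
0.821×0.800×(1−α)×161.2 = 46.874
(1−α) = 46.874/105.88 = 0.4427;  α = 0.5573.
Bypass flow = 0.5573×161.2 = 89.833 g/s.

89.83 g/s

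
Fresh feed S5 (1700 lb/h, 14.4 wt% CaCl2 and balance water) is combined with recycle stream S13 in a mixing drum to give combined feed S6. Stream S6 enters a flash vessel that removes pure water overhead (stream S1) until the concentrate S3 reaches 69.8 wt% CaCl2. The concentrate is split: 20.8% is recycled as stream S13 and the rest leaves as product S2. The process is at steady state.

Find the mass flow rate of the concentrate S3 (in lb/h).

442.8 lb/h

Overall CaCl2 balance (none leaves overhead): CaCl2 in fresh feed = CaCl2 in product, i.e. 1700×0.144 = (1−0.208)·S3·0.698.
S3 = 244.8/(0.698×0.792) = 442.82 lb/h.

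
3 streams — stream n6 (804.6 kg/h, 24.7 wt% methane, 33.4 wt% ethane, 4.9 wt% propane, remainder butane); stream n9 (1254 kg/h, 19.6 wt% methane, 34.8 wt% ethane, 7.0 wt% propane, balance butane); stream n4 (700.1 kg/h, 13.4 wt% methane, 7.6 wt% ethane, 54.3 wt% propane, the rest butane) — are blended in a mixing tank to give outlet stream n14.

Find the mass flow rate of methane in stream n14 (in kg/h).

538.3 kg/h

methane out = methane in = 804.6×0.247 + 1254×0.196 + 700.1×0.134 = 538.33 kg/h.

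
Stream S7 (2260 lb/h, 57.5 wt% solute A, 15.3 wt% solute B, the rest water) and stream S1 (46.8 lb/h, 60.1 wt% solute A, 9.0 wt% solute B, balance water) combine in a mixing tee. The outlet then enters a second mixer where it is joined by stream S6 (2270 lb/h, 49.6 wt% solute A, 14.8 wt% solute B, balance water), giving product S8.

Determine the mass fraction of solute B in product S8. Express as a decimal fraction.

Overall, product flow = 4576.8 lb/h.
solute B in = 2260×0.153 + 46.8×0.090 + 2270×0.148 = 685.95 lb/h.
solute B fraction in S8 = 0.150.

0.150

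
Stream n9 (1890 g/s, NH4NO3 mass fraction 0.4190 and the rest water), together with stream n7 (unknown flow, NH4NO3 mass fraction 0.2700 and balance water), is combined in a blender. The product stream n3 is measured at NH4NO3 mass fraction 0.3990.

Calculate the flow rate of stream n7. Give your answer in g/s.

293 g/s

Let n7 be the unknown flow. Total out = 1890 + n7.
NH4NO3 balance: 791.91 + 0.270·n7 = 0.399·(1890 + n7)
(0.270 − 0.399)·n7 = 0.399×1890 − 791.91 = -37.8
n7 = -37.8 / -0.129 = 293.02 g/s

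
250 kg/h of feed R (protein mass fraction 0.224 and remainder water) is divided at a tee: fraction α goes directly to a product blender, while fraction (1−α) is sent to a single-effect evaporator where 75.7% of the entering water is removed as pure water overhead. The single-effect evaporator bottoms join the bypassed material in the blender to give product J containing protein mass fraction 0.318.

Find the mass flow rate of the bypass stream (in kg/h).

124.2 kg/h

All 250×0.224 = 56 kg/h of protein reaches J, so J = 56/0.318 = 176.1 kg/h and vapour = 73.899 kg/h.
The evaporator receives (1−α)·250 of feed at 0.776 water and removes 0.757 of that water:
0.757×0.776×(1−α)×250 = 73.899
(1−α) = 73.899/146.86 = 0.5032;  α = 0.4968.
Bypass flow = 0.4968×250 = 124.2 kg/h.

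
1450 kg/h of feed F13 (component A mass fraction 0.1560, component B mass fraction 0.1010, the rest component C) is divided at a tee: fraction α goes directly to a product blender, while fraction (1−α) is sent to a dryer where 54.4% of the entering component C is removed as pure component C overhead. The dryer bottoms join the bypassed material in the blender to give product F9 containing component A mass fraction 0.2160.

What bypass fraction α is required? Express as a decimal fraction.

0.313

All 1450×0.156 = 226.2 kg/h of component A reaches F9, so F9 = 226.2/0.216 = 1047.2 kg/h and vapour = 402.78 kg/h.
The evaporator receives (1−α)·1450 of feed at 0.743 component C and removes 0.544 of that component C:
0.544×0.743×(1−α)×1450 = 402.78
(1−α) = 402.78/586.08 = 0.6872;  α = 0.3128.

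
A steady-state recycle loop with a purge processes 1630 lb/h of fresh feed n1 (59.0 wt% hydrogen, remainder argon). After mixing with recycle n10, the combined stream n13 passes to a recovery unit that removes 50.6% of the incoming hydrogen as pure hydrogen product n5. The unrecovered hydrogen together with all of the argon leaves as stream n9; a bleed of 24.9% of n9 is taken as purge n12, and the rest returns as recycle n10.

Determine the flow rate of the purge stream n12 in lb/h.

856.4 lb/h

argon enters only via n1 and leaves only via the purge: 1630×0.410 = 0.249×(argon in n9), and the recovery unit passes all argon, so argon in n13 = argon in n9 = 2683.9 lb/h.
hydrogen in n13: m_A = 1630×0.590 + (1−0.249)·(1−0.506)·m_A, so m_A = 961.7/0.6290 = 1528.9 lb/h.
n9 = (1−0.506)×1528.9 + 2683.9 = 3439.2 lb/h.
Purge n12 = 0.249×3439.2 = 856.37 lb/h.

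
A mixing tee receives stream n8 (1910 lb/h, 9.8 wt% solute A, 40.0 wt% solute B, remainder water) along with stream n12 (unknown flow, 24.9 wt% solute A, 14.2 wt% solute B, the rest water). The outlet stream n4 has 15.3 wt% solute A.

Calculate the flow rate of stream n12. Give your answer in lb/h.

1094 lb/h

Let n12 be the unknown flow. Total out = 1910 + n12.
solute A balance: 187.18 + 0.249·n12 = 0.153·(1910 + n12)
(0.249 − 0.153)·n12 = 0.153×1910 − 187.18 = 105.05
n12 = 105.05 / 0.096 = 1094.3 lb/h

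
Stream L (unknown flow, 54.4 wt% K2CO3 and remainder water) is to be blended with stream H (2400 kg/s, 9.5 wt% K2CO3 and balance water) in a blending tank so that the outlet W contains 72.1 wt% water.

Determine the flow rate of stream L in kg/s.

1666 kg/s

Let L be the unknown flow. Total out = 2400 + L.
water balance: 2172 + 0.456·L = 0.721·(2400 + L)
(0.456 − 0.721)·L = 0.721×2400 − 2172 = -441.6
L = -441.6 / -0.265 = 1666.4 kg/s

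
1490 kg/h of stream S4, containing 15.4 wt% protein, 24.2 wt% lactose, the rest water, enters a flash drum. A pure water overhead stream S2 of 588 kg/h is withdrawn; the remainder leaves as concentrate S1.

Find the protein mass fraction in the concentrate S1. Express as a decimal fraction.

0.254

protein is not removed: 1490×0.154 = 229.46 kg/h of protein enters S1.
Concentrate = 1490 − 588 = 902 kg/h.
Mass fraction = 229.46/902 = 0.254.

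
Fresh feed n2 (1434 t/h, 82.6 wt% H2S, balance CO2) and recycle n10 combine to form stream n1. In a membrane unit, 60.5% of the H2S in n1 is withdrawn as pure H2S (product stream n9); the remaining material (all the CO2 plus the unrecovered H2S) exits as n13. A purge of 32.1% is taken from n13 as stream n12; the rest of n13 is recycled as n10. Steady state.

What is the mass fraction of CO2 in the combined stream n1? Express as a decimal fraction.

0.3244

CO2 enters only via n2 and leaves only via the purge: 1434×0.174 = 0.321×(CO2 in n13), and the membrane unit passes all CO2, so CO2 in n1 = CO2 in n13 = 777.31 t/h.
H2S in n1: m_A = 1434×0.826 + (1−0.321)·(1−0.605)·m_A, so m_A = 1184.5/0.7318 = 1618.6 t/h.
n1 = 1618.6 + 777.31 = 2395.9 t/h.
CO2 fraction in n1 = 777.31/2395.9 = 0.3244.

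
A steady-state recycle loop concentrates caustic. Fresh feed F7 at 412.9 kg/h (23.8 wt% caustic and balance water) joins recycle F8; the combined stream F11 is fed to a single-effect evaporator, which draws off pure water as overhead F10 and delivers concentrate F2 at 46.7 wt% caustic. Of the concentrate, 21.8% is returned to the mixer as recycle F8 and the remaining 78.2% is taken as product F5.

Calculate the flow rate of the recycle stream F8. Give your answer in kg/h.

58.66 kg/h

Overall caustic balance (none leaves overhead): caustic in fresh feed = caustic in product, i.e. 412.9×0.238 = (1−0.218)·F2·0.467.
F2 = 98.27/(0.467×0.782) = 269.09 kg/h.
Recycle F8 = 0.218×269.09 = 58.662 kg/h.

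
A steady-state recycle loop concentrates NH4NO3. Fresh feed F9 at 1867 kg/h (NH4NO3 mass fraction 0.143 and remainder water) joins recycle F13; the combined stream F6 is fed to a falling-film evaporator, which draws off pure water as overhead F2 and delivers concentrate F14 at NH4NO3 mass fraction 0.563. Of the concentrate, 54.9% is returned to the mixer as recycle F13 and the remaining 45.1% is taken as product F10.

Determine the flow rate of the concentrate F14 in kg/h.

1051 kg/h

Overall NH4NO3 balance (none leaves overhead): NH4NO3 in fresh feed = NH4NO3 in product, i.e. 1867×0.143 = (1−0.549)·F14·0.563.
F14 = 266.98/(0.563×0.451) = 1051.5 kg/h.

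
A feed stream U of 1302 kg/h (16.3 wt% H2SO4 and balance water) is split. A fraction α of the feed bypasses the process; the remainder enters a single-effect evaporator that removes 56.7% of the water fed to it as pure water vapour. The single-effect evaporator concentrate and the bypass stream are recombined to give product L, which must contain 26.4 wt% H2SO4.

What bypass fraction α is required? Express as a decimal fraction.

0.194

All 1302×0.163 = 212.23 kg/h of H2SO4 reaches L, so L = 212.23/0.264 = 803.89 kg/h and vapour = 498.11 kg/h.
The evaporator receives (1−α)·1302 of feed at 0.837 water and removes 0.567 of that water:
0.567×0.837×(1−α)×1302 = 498.11
(1−α) = 498.11/617.9 = 0.8061;  α = 0.1939.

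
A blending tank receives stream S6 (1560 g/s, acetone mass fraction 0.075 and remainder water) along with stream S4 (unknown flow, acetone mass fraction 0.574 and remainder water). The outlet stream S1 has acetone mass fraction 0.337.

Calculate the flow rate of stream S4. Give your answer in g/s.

1725 g/s

Let S4 be the unknown flow. Total out = 1560 + S4.
acetone balance: 117 + 0.574·S4 = 0.337·(1560 + S4)
(0.574 − 0.337)·S4 = 0.337×1560 − 117 = 408.72
S4 = 408.72 / 0.237 = 1724.6 g/s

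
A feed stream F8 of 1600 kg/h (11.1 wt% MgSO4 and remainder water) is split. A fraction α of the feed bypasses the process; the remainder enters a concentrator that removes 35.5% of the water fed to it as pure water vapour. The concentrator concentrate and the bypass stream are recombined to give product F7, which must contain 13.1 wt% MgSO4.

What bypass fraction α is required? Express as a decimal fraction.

All 1600×0.111 = 177.6 kg/h of MgSO4 reaches F7, so F7 = 177.6/0.131 = 1355.7 kg/h and vapour = 244.27 kg/h.
The evaporator receives (1−α)·1600 of feed at 0.889 water and removes 0.355 of that water:
0.355×0.889×(1−α)×1600 = 244.27
(1−α) = 244.27/504.95 = 0.4838;  α = 0.5162.

0.516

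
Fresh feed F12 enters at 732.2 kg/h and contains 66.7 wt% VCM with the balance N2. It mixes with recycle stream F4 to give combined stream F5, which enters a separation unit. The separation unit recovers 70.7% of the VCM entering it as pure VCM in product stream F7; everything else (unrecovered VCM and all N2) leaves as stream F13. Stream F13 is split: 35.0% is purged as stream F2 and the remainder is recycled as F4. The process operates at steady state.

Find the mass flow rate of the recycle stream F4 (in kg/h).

N2 enters only via F12 and leaves only via the purge: 732.2×0.333 = 0.350×(N2 in F13), and the separation unit passes all N2, so N2 in F5 = N2 in F13 = 696.64 kg/h.
VCM in F5: m_A = 732.2×0.667 + (1−0.350)·(1−0.707)·m_A, so m_A = 488.38/0.8095 = 603.27 kg/h.
F13 = (1−0.707)×603.27 + 696.64 = 873.39 kg/h.
Recycle F4 = (1−0.350)×873.39 = 567.71 kg/h.

567.7 kg/h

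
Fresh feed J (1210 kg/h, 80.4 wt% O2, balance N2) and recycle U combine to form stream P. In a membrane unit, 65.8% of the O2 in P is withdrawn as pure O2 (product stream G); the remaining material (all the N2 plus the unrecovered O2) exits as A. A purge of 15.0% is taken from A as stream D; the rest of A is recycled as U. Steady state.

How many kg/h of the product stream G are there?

902.5 kg/h

O2 in P: m_A = 1210×0.804 + (1−0.150)·(1−0.658)·m_A, so m_A = 972.84/0.7093 = 1371.5 kg/h.
Product G = 0.658×1371.5 = 902.48 kg/h.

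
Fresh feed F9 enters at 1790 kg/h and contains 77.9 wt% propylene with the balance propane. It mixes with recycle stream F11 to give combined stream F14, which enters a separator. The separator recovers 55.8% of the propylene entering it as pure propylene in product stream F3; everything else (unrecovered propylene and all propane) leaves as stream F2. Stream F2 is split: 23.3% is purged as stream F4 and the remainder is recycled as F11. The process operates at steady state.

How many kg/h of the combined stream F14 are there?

3807 kg/h

propane enters only via F9 and leaves only via the purge: 1790×0.221 = 0.233×(propane in F2), and the separator passes all propane, so propane in F14 = propane in F2 = 1697.8 kg/h.
propylene in F14: m_A = 1790×0.779 + (1−0.233)·(1−0.558)·m_A, so m_A = 1394.4/0.6610 = 2109.6 kg/h.
F14 = 2109.6 + 1697.8 = 3807.4 kg/h.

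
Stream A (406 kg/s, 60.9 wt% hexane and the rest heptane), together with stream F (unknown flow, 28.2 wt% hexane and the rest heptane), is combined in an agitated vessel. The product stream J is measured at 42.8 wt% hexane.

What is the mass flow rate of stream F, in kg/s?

Let F be the unknown flow. Total out = 406 + F.
hexane balance: 247.25 + 0.282·F = 0.428·(406 + F)
(0.282 − 0.428)·F = 0.428×406 − 247.25 = -73.486
F = -73.486 / -0.146 = 503.33 kg/s

503.3 kg/s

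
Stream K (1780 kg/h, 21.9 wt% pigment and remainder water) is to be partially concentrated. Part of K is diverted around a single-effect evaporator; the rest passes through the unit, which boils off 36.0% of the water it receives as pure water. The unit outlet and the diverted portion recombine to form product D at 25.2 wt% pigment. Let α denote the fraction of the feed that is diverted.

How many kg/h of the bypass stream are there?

951 kg/h

All 1780×0.219 = 389.82 kg/h of pigment reaches D, so D = 389.82/0.252 = 1546.9 kg/h and vapour = 233.1 kg/h.
The evaporator receives (1−α)·1780 of feed at 0.781 water and removes 0.360 of that water:
0.360×0.781×(1−α)×1780 = 233.1
(1−α) = 233.1/500.46 = 0.4658;  α = 0.5342.
Bypass flow = 0.5342×1780 = 950.95 kg/h.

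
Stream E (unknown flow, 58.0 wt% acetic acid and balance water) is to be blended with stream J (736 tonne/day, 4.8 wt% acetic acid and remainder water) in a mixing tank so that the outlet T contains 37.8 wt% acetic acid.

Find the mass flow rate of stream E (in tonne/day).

1202 tonne/day

Let E be the unknown flow. Total out = 736 + E.
acetic acid balance: 35.328 + 0.580·E = 0.378·(736 + E)
(0.580 − 0.378)·E = 0.378×736 − 35.328 = 242.88
E = 242.88 / 0.202 = 1202.4 tonne/day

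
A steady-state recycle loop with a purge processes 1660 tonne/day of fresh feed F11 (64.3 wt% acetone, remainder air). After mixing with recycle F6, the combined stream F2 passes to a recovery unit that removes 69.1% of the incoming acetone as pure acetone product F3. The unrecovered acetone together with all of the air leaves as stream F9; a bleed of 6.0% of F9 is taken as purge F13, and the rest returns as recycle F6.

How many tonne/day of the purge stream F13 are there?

air enters only via F11 and leaves only via the purge: 1660×0.357 = 0.060×(air in F9), and the recovery unit passes all air, so air in F2 = air in F9 = 9877 tonne/day.
acetone in F2: m_A = 1660×0.643 + (1−0.060)·(1−0.691)·m_A, so m_A = 1067.4/0.7095 = 1504.3 tonne/day.
F9 = (1−0.691)×1504.3 + 9877 = 10342 tonne/day.
Purge F13 = 0.060×10342 = 620.51 tonne/day.

620.5 tonne/day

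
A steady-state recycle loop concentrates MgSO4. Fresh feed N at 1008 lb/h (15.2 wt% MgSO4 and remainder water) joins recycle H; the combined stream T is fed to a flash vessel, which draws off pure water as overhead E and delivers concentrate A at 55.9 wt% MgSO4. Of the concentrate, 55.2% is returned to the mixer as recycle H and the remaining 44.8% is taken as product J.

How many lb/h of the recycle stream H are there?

337.7 lb/h

Overall MgSO4 balance (none leaves overhead): MgSO4 in fresh feed = MgSO4 in product, i.e. 1008×0.152 = (1−0.552)·A·0.559.
A = 153.22/(0.559×0.448) = 611.81 lb/h.
Recycle H = 0.552×611.81 = 337.72 lb/h.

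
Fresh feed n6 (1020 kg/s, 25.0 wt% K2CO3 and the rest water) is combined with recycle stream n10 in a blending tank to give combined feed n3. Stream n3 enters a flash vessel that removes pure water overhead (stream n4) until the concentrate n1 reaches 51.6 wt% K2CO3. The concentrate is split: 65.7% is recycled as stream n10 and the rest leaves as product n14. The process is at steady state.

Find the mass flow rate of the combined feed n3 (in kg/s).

1967 kg/s

Overall K2CO3 balance (none leaves overhead): K2CO3 in fresh feed = K2CO3 in product, i.e. 1020×0.250 = (1−0.657)·n1·0.516.
n1 = 255/(0.516×0.343) = 1440.8 kg/s.
Recycle n10 = 0.657×1440.8 = 946.59 kg/s.
Combined feed n3 = 1020 + 946.59 = 1966.6 kg/s.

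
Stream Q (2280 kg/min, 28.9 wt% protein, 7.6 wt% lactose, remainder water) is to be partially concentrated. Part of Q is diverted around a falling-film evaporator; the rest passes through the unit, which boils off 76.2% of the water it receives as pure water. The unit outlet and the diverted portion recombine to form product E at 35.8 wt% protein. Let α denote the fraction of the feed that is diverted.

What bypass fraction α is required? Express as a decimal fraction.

0.602

All 2280×0.289 = 658.92 kg/min of protein reaches E, so E = 658.92/0.358 = 1840.6 kg/min and vapour = 439.44 kg/min.
The evaporator receives (1−α)·2280 of feed at 0.635 water and removes 0.762 of that water:
0.762×0.635×(1−α)×2280 = 439.44
(1−α) = 439.44/1103.2 = 0.3983;  α = 0.6017.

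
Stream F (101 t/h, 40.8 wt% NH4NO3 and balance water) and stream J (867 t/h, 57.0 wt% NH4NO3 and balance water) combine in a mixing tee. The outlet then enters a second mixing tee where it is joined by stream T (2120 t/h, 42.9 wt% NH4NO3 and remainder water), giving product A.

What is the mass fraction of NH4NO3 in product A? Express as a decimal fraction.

0.4679

Overall, product flow = 3088 t/h.
NH4NO3 in = 101×0.408 + 867×0.570 + 2120×0.429 = 1444.9 t/h.
NH4NO3 fraction in A = 0.4679.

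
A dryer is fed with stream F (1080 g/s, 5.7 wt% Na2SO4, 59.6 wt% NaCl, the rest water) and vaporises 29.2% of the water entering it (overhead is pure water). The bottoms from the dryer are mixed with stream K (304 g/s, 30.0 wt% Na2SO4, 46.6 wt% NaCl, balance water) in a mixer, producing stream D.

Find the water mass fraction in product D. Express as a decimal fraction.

Vapour removed = 0.292×0.347×1080 = 109.43 g/s; concentrate = 970.57 g/s.
water reaching the mixer = 265.33 (from concentrate) + 304×0.234 = 336.47 g/s.
Product flow = 970.57 + 304 = 1274.6 g/s; water fraction = 0.264.

0.264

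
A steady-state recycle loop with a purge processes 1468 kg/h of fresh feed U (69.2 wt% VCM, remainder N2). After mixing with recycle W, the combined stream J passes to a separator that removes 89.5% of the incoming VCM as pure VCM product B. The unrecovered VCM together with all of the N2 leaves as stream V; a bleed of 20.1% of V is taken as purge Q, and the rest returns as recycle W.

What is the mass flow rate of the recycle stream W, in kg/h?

1890 kg/h

N2 enters only via U and leaves only via the purge: 1468×0.308 = 0.201×(N2 in V), and the separator passes all N2, so N2 in J = N2 in V = 2249.5 kg/h.
VCM in J: m_A = 1468×0.692 + (1−0.201)·(1−0.895)·m_A, so m_A = 1015.9/0.9161 = 1108.9 kg/h.
V = (1−0.895)×1108.9 + 2249.5 = 2365.9 kg/h.
Recycle W = (1−0.201)×2365.9 = 1890.4 kg/h.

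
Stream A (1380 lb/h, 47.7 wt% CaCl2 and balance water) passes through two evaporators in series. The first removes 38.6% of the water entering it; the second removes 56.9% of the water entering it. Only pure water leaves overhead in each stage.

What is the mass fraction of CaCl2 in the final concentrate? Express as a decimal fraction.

water in feed = 1380×0.523 = 721.74 lb/h.
After stage 1: water left = (1−0.386)×721.74 = 443.15; stream total = 1101.4 lb/h.
After stage 2: water left = (1−0.569)×443.15 = 191; final concentrate = 849.26 lb/h.
CaCl2 fraction = 658.26/849.26 = 0.7751.

0.7751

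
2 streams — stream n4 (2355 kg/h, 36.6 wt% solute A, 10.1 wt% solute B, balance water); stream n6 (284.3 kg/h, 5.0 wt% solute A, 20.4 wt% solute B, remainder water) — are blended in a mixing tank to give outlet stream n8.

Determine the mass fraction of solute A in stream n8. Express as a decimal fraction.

0.3320

Total flow out = 2355 + 284.3 = 2639.3 kg/h.
solute A in = 2355×0.366 + 284.3×0.050 = 876.14 kg/h.
solute A mass fraction in n8 = 876.14/2639.3 = 0.3320.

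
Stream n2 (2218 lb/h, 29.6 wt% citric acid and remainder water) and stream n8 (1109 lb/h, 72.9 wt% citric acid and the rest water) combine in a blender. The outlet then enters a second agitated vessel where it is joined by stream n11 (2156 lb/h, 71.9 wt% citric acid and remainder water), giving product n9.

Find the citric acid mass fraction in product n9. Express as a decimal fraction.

0.550

Overall, product flow = 5483 lb/h.
citric acid in = 2218×0.296 + 1109×0.729 + 2156×0.719 = 3015.2 lb/h.
citric acid fraction in n9 = 0.550.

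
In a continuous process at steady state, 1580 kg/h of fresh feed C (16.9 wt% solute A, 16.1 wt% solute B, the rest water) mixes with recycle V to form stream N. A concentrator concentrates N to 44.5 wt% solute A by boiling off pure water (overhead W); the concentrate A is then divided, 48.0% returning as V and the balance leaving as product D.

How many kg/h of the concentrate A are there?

Overall solute A balance (none leaves overhead): solute A in fresh feed = solute A in product, i.e. 1580×0.169 = (1−0.480)·A·0.445.
A = 267.02/(0.445×0.520) = 1153.9 kg/h.

1154 kg/h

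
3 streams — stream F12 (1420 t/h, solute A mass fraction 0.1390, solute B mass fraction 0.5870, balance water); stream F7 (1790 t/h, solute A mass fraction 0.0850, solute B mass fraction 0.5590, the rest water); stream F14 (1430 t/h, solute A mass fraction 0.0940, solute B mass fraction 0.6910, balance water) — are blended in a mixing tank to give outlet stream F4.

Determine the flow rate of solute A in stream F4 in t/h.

solute A out = solute A in = 1420×0.139 + 1790×0.085 + 1430×0.094 = 483.95 t/h.

484 t/h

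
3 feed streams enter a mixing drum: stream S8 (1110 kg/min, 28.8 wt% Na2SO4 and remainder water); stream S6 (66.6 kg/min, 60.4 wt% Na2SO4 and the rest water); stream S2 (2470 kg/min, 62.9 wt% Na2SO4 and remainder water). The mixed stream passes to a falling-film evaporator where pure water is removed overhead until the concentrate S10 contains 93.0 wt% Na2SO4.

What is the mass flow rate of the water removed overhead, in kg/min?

1589 kg/min

Na2SO4 entering = 1110×0.288 + 66.6×0.604 + 2470×0.629 = 1913.5 kg/min.
All Na2SO4 reports to S10, so S10 = 1913.5/0.930 = 2057.6 kg/min.
Total feed = 3646.6 kg/min; overhead = 3646.6 − 2057.6 = 1589 kg/min.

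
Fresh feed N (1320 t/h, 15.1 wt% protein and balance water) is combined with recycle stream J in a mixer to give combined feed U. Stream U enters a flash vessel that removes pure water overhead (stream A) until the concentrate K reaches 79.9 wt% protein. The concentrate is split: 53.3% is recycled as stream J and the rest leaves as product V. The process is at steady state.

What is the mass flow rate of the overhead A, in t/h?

Overall protein balance (none leaves overhead): protein in fresh feed = protein in product, i.e. 1320×0.151 = (1−0.533)·K·0.799.
K = 199.32/(0.799×0.467) = 534.18 t/h.
Recycle J = 0.533×534.18 = 284.72 t/h.
Combined feed U = 1320 + 284.72 = 1604.7 t/h.
Overhead A = U − K = 1604.7 − 534.18 = 1070.5 t/h.

1071 t/h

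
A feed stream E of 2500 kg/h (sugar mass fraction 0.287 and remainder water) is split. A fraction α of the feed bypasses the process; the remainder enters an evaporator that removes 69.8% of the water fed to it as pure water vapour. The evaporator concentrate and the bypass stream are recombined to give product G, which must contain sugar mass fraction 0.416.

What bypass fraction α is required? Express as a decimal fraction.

0.377

All 2500×0.287 = 717.5 kg/h of sugar reaches G, so G = 717.5/0.416 = 1724.8 kg/h and vapour = 775.24 kg/h.
The evaporator receives (1−α)·2500 of feed at 0.713 water and removes 0.698 of that water:
0.698×0.713×(1−α)×2500 = 775.24
(1−α) = 775.24/1244.2 = 0.6231;  α = 0.3769.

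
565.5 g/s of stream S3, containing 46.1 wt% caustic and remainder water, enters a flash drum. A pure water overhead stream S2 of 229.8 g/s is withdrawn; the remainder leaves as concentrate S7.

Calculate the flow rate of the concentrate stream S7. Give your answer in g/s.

Concentrate = 565.5 − 229.8 = 335.7 g/s.

335.7 g/s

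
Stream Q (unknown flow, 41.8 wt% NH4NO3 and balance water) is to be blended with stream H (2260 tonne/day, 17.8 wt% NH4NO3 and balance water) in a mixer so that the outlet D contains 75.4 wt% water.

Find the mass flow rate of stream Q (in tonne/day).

893.5 tonne/day

Let Q be the unknown flow. Total out = 2260 + Q.
water balance: 1857.7 + 0.582·Q = 0.754·(2260 + Q)
(0.582 − 0.754)·Q = 0.754×2260 − 1857.7 = -153.68
Q = -153.68 / -0.172 = 893.49 tonne/day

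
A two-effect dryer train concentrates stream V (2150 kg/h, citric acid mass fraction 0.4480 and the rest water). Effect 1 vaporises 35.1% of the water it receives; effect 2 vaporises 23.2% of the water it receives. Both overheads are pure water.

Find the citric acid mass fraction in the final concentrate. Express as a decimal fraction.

water in feed = 2150×0.552 = 1186.8 kg/h.
After stage 1: water left = (1−0.351)×1186.8 = 770.23; stream total = 1733.4 kg/h.
After stage 2: water left = (1−0.232)×770.23 = 591.54; final concentrate = 1554.7 kg/h.
citric acid fraction = 963.2/1554.7 = 0.6195.

0.6195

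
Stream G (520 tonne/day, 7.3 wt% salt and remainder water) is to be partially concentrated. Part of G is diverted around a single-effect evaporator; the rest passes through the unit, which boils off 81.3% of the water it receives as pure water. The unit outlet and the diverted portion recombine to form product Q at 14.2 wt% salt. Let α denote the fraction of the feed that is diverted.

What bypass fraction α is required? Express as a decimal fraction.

All 520×0.073 = 37.96 tonne/day of salt reaches Q, so Q = 37.96/0.142 = 267.32 tonne/day and vapour = 252.68 tonne/day.
The evaporator receives (1−α)·520 of feed at 0.927 water and removes 0.813 of that water:
0.813×0.927×(1−α)×520 = 252.68
(1−α) = 252.68/391.9 = 0.6447;  α = 0.3553.

0.355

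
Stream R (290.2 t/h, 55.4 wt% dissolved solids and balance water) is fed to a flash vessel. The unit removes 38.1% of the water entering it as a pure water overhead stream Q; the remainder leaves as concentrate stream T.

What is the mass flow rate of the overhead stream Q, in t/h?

water entering = 290.2×0.446 = 129.43 t/h; overhead removed = 0.381×129.43 = 49.313 t/h.

49.31 t/h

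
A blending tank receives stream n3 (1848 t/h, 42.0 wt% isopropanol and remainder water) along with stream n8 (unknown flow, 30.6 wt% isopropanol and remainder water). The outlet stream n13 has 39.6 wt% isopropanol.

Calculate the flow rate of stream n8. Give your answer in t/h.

Let n8 be the unknown flow. Total out = 1848 + n8.
isopropanol balance: 776.16 + 0.306·n8 = 0.396·(1848 + n8)
(0.306 − 0.396)·n8 = 0.396×1848 − 776.16 = -44.352
n8 = -44.352 / -0.090 = 492.8 t/h

492.8 t/h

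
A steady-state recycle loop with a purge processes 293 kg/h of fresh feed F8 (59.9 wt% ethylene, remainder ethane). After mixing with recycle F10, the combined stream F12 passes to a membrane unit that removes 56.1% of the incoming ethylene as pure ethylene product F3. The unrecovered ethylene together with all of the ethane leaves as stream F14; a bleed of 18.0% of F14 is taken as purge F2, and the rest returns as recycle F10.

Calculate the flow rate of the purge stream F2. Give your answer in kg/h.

139.2 kg/h

ethane enters only via F8 and leaves only via the purge: 293×0.401 = 0.180×(ethane in F14), and the membrane unit passes all ethane, so ethane in F12 = ethane in F14 = 652.74 kg/h.
ethylene in F12: m_A = 293×0.599 + (1−0.180)·(1−0.561)·m_A, so m_A = 175.51/0.6400 = 274.22 kg/h.
F14 = (1−0.561)×274.22 + 652.74 = 773.12 kg/h.
Purge F2 = 0.180×773.12 = 139.16 kg/h.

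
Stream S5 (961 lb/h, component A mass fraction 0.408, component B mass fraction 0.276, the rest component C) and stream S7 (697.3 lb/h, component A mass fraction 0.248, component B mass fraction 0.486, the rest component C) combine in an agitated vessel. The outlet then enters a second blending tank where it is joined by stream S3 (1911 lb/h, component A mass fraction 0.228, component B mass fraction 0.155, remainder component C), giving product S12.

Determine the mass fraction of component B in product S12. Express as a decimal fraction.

Overall, product flow = 3569.3 lb/h.
component B in = 961×0.276 + 697.3×0.486 + 1911×0.155 = 900.33 lb/h.
component B fraction in S12 = 0.252.

0.252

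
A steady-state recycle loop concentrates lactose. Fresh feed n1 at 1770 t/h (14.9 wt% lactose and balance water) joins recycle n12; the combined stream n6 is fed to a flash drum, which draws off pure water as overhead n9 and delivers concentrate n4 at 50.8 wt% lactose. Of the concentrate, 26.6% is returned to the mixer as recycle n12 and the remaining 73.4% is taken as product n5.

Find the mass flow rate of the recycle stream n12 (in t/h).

188.1 t/h

Overall lactose balance (none leaves overhead): lactose in fresh feed = lactose in product, i.e. 1770×0.149 = (1−0.266)·n4·0.508.
n4 = 263.73/(0.508×0.734) = 707.29 t/h.
Recycle n12 = 0.266×707.29 = 188.14 t/h.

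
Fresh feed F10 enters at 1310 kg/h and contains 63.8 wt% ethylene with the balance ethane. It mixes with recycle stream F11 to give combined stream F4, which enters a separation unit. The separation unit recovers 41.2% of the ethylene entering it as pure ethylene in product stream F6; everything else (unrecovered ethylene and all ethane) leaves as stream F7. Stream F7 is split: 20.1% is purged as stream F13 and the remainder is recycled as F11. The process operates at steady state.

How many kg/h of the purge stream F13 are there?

ethane enters only via F10 and leaves only via the purge: 1310×0.362 = 0.201×(ethane in F7), and the separation unit passes all ethane, so ethane in F4 = ethane in F7 = 2359.3 kg/h.
ethylene in F4: m_A = 1310×0.638 + (1−0.201)·(1−0.412)·m_A, so m_A = 835.78/0.5302 = 1576.4 kg/h.
F7 = (1−0.412)×1576.4 + 2359.3 = 3286.2 kg/h.
Purge F13 = 0.201×3286.2 = 660.53 kg/h.

660.5 kg/h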